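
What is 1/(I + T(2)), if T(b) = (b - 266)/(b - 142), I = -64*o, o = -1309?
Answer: 35/2932226 ≈ 1.1936e-5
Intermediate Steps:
I = 83776 (I = -64*(-1309) = 83776)
T(b) = (-266 + b)/(-142 + b)
1/(I + T(2)) = 1/(83776 + (-266 + 2)/(-142 + 2)) = 1/(83776 - 264/(-140)) = 1/(83776 - 1/140*(-264)) = 1/(83776 + 66/35) = 1/(2932226/35) = 35/2932226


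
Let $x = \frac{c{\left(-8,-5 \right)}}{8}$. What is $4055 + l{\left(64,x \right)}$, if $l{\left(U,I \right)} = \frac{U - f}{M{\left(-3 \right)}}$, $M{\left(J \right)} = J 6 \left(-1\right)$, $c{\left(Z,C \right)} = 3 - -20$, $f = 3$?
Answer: $\frac{73051}{18} \approx 4058.4$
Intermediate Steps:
$c{\left(Z,C \right)} = 23$ ($c{\left(Z,C \right)} = 3 + 20 = 23$)
$M{\left(J \right)} = - 6 J$ ($M{\left(J \right)} = 6 J \left(-1\right) = - 6 J$)
$x = \frac{23}{8} \approx 2.875$
$l{\left(U,I \right)} = - \frac{1}{6} + \frac{U}{18}$ ($l{\left(U,I \right)} = \frac{U - 3}{\left(-6\right) \left(-3\right)} = \frac{U - 3}{18} = \left(-3 + U\right) \frac{1}{18} = - \frac{1}{6} + \frac{U}{18}$)
$4055 + l{\left(64,x \right)} = 4055 + \left(- \frac{1}{6} + \frac{1}{18} \cdot 64\right) = 4055 + \left(- \frac{1}{6} + \frac{32}{9}\right) = 4055 + \frac{61}{18} = \frac{73051}{18}$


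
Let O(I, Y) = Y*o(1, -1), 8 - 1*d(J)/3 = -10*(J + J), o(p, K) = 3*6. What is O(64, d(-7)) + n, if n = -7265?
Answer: -14393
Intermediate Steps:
o(p, K) = 18
d(J) = 24 + 60*J (d(J) = 24 - (-30)*(J + J) = 24 - (-30)*2*J = 24 - (-60)*J = 24 + 60*J)
O(I, Y) = 18*Y (O(I, Y) = Y*18 = 18*Y)
O(64, d(-7)) + n = 18*(24 + 60*(-7)) - 7265 = 18*(24 - 420) - 7265 = 18*(-396) - 7265 = -7128 - 7265 = -14393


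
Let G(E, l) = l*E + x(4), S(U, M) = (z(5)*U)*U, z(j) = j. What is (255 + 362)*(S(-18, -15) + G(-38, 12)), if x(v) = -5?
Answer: 715103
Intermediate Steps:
S(U, M) = 5*U² (S(U, M) = (5*U)*U = 5*U²)
G(E, l) = -5 + E*l (G(E, l) = l*E - 5 = E*l - 5 = -5 + E*l)
(255 + 362)*(S(-18, -15) + G(-38, 12)) = (255 + 362)*(5*(-18)² + (-5 - 38*12)) = 617*(5*324 + (-5 - 456)) = 617*(1620 - 461) = 617*1159 = 715103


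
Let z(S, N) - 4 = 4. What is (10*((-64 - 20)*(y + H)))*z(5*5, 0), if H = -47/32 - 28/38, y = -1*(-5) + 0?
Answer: -356790/19 ≈ -18778.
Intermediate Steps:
z(S, N) = 8 (z(S, N) = 4 + 4 = 8)
y = 5 (y = 5 + 0 = 5)
H = -1341/608 (H = -47*1/32 - 28*1/38 = -47/32 - 14/19 = -1341/608 ≈ -2.2056)
(10*((-64 - 20)*(y + H)))*z(5*5, 0) = (10*((-64 - 20)*(5 - 1341/608)))*8 = (10*(-84*1699/608))*8 = (10*(-35679/152))*8 = -178395/76*8 = -356790/19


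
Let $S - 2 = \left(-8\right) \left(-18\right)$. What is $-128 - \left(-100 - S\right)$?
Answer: $118$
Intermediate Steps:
$S = 146$ ($S = 2 - -144 = 2 + 144 = 146$)
$-128 - \left(-100 - S\right) = -128 - \left(-100 - 146\right) = -128 - -246 = -128 + 246 = 118$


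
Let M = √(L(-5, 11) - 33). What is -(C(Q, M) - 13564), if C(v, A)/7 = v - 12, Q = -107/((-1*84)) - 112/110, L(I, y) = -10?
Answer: 9006499/660 ≈ 13646.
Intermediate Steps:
M = I*√43 (M = √(-10 - 33) = √(-43) = I*√43 ≈ 6.5574*I)
Q = 1181/4620 (Q = -107/(-84) - 112*1/110 = -107*(-1/84) - 56/55 = 107/84 - 56/55 = 1181/4620 ≈ 0.25563)
C(v, A) = -84 + 7*v (C(v, A) = 7*(v - 12) = 7*(-12 + v) = -84 + 7*v)
-(C(Q, M) - 13564) = -((-84 + 7*(1181/4620)) - 13564) = -((-84 + 1181/660) - 13564) = -(-54259/660 - 13564) = -1*(-9006499/660) = 9006499/660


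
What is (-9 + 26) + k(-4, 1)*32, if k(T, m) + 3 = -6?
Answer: -271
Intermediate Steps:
k(T, m) = -9 (k(T, m) = -3 - 6 = -9)
(-9 + 26) + k(-4, 1)*32 = (-9 + 26) - 9*32 = 17 - 288 = -271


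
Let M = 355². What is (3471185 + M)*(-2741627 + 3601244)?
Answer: 3092222868570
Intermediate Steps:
M = 126025
(3471185 + M)*(-2741627 + 3601244) = (3471185 + 126025)*(-2741627 + 3601244) = 3597210*859617 = 3092222868570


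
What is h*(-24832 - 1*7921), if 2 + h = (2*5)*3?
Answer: -917084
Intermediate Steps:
h = 28 (h = -2 + (2*5)*3 = -2 + 10*3 = -2 + 30 = 28)
h*(-24832 - 1*7921) = 28*(-24832 - 1*7921) = 28*(-24832 - 7921) = 28*(-32753) = -917084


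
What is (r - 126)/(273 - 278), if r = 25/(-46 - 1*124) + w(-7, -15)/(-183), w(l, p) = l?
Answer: 784649/31110 ≈ 25.222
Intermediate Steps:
r = -677/6222 (r = 25/(-46 - 1*124) - 7/(-183) = 25/(-46 - 124) - 7*(-1/183) = 25/(-170) + 7/183 = 25*(-1/170) + 7/183 = -5/34 + 7/183 = -677/6222 ≈ -0.10881)
(r - 126)/(273 - 278) = (-677/6222 - 126)/(273 - 278) = -784649/6222/(-5) = -784649/6222*(-⅕) = 784649/31110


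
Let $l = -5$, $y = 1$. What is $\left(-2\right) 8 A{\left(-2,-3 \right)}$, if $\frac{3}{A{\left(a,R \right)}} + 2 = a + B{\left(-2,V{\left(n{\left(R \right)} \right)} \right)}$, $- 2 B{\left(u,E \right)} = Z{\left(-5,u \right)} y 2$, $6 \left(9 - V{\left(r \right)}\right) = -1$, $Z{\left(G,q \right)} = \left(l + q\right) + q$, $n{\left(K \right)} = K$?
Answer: $- \frac{48}{5} \approx -9.6$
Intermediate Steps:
$Z{\left(G,q \right)} = -5 + 2 q$ ($Z{\left(G,q \right)} = \left(-5 + q\right) + q = -5 + 2 q$)
$V{\left(r \right)} = \frac{55}{6}$ ($V{\left(r \right)} = 9 - - \frac{1}{6} = 9 + \frac{1}{6} = \frac{55}{6}$)
$B{\left(u,E \right)} = 5 - 2 u$ ($B{\left(u,E \right)} = - \frac{\left(-5 + 2 u\right) 1 \cdot 2}{2} = - \frac{\left(-5 + 2 u\right) 2}{2} = - \frac{-10 + 4 u}{2} = 5 - 2 u$)
$A{\left(a,R \right)} = \frac{3}{7 + a}$ ($A{\left(a,R \right)} = \frac{3}{-2 + \left(a + \left(5 - -4\right)\right)} = \frac{3}{-2 + \left(a + \left(5 + 4\right)\right)} = \frac{3}{-2 + \left(a + 9\right)} = \frac{3}{-2 + \left(9 + a\right)} = \frac{3}{7 + a}$)
$\left(-2\right) 8 A{\left(-2,-3 \right)} = \left(-2\right) 8 \frac{3}{7 - 2} = - 16 \cdot \frac{3}{5} = - 16 \cdot 3 \cdot \frac{1}{5} = \left(-16\right) \frac{3}{5} = - \frac{48}{5}$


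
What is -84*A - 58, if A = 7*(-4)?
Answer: 2294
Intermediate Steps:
A = -28
-84*A - 58 = -84*(-28) - 58 = 2352 - 58 = 2294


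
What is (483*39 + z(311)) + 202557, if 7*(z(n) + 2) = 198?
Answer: 1549942/7 ≈ 2.2142e+5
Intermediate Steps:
z(n) = 184/7 (z(n) = -2 + (⅐)*198 = -2 + 198/7 = 184/7)
(483*39 + z(311)) + 202557 = (483*39 + 184/7) + 202557 = (18837 + 184/7) + 202557 = 132043/7 + 202557 = 1549942/7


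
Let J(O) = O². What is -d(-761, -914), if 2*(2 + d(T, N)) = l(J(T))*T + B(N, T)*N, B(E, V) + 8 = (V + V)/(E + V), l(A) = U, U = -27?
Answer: -45266017/3350 ≈ -13512.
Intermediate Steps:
l(A) = -27
B(E, V) = -8 + 2*V/(E + V) (B(E, V) = -8 + (V + V)/(E + V) = -8 + (2*V)/(E + V) = -8 + 2*V/(E + V))
d(T, N) = -2 - 27*T/2 + N*(-4*N - 3*T)/(N + T) (d(T, N) = -2 + (-27*T + (2*(-4*N - 3*T)/(N + T))*N)/2 = -2 + (-27*T + 2*N*(-4*N - 3*T)/(N + T))/2 = -2 + (-27*T/2 + N*(-4*N - 3*T)/(N + T)) = -2 - 27*T/2 + N*(-4*N - 3*T)/(N + T))
-d(-761, -914) = -((-4 - 27*(-761))*(-914 - 761)/2 - 1*(-914)*(3*(-761) + 4*(-914)))/(-914 - 761) = -((½)*(-4 + 20547)*(-1675) - 1*(-914)*(-2283 - 3656))/(-1675) = -(-1)*((½)*20543*(-1675) - 1*(-914)*(-5939))/1675 = -(-1)*(-34409525/2 - 5428246)/1675 = -(-1)*(-45266017)/(1675*2) = -1*45266017/3350 = -45266017/3350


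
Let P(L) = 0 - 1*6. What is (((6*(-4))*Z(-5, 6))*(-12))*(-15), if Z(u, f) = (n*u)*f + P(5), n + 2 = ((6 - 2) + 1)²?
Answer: 3006720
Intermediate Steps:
P(L) = -6 (P(L) = 0 - 6 = -6)
n = 23 (n = -2 + ((6 - 2) + 1)² = -2 + (4 + 1)² = -2 + 5² = -2 + 25 = 23)
Z(u, f) = -6 + 23*f*u (Z(u, f) = (23*u)*f - 6 = 23*f*u - 6 = -6 + 23*f*u)
(((6*(-4))*Z(-5, 6))*(-12))*(-15) = (((6*(-4))*(-6 + 23*6*(-5)))*(-12))*(-15) = (-24*(-6 - 690)*(-12))*(-15) = (-24*(-696)*(-12))*(-15) = (16704*(-12))*(-15) = -200448*(-15) = 3006720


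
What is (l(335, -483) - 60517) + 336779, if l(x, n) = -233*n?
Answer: 388801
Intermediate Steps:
(l(335, -483) - 60517) + 336779 = (-233*(-483) - 60517) + 336779 = (112539 - 60517) + 336779 = 52022 + 336779 = 388801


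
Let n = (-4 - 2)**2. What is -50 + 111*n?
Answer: 3946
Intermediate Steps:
n = 36 (n = (-6)**2 = 36)
-50 + 111*n = -50 + 111*36 = -50 + 3996 = 3946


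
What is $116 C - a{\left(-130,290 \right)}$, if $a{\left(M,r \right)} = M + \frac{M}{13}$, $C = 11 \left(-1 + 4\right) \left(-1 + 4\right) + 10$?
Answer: $12784$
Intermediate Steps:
$C = 109$ ($C = 11 \cdot 3 \cdot 3 + 10 = 11 \cdot 9 + 10 = 99 + 10 = 109$)
$a{\left(M,r \right)} = \frac{14 M}{13}$ ($a{\left(M,r \right)} = M + M \frac{1}{13} = M + \frac{M}{13} = \frac{14 M}{13}$)
$116 C - a{\left(-130,290 \right)} = 116 \cdot 109 - \frac{14}{13} \left(-130\right) = 12644 - -140 = 12644 + 140 = 12784$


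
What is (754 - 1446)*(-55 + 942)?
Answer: -613804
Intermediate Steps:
(754 - 1446)*(-55 + 942) = -692*887 = -613804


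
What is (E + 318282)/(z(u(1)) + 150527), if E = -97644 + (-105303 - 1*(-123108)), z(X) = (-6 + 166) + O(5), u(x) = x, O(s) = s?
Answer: 238443/150692 ≈ 1.5823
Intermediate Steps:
z(X) = 165 (z(X) = (-6 + 166) + 5 = 160 + 5 = 165)
E = -79839 (E = -97644 + (-105303 + 123108) = -97644 + 17805 = -79839)
(E + 318282)/(z(u(1)) + 150527) = (-79839 + 318282)/(165 + 150527) = 238443/150692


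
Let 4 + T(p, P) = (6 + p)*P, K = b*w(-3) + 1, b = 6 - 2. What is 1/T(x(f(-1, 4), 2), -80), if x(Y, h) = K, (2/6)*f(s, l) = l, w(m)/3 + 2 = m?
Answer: 1/4236 ≈ 0.00023607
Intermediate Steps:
b = 4
w(m) = -6 + 3*m
f(s, l) = 3*l
K = -59 (K = 4*(-6 + 3*(-3)) + 1 = 4*(-6 - 9) + 1 = 4*(-15) + 1 = -60 + 1 = -59)
x(Y, h) = -59
T(p, P) = -4 + P*(6 + p) (T(p, P) = -4 + (6 + p)*P = -4 + P*(6 + p))
1/T(x(f(-1, 4), 2), -80) = 1/(-4 + 6*(-80) - 80*(-59)) = 1/(-4 - 480 + 4720) = 1/4236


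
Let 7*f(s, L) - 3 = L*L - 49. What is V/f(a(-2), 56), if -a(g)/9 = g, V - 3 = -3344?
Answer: -23387/3090 ≈ -7.5686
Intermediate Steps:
V = -3341 (V = 3 - 3344 = -3341)
a(g) = -9*g
f(s, L) = -46/7 + L²/7 (f(s, L) = 3/7 + (L*L - 49)/7 = 3/7 + (L² - 49)/7 = 3/7 + (-49 + L²)/7 = 3/7 + (-7 + L²/7) = -46/7 + L²/7)
V/f(a(-2), 56) = -3341/(-46/7 + (⅐)*56²) = -3341/(-46/7 + (⅐)*3136) = -3341/(-46/7 + 448) = -3341/3090/7 = -3341*7/3090 = -23387/3090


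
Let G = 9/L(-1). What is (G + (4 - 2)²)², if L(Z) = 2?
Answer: 289/4 ≈ 72.250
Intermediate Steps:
G = 9/2 ≈ 4.5000
(G + (4 - 2)²)² = (9/2 + (4 - 2)²)² = (9/2 + 2²)² = (9/2 + 4)² = (17/2)² = 289/4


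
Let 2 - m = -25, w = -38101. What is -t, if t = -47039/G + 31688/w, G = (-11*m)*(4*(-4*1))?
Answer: 1942814315/181055952 ≈ 10.730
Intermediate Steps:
m = 27 (m = 2 - 1*(-25) = 2 + 25 = 27)
G = 4752 (G = (-11*27)*(4*(-4*1)) = -1188*(-4) = -297*(-16) = 4752)
t = -1942814315/181055952 (t = -47039/4752 + 31688/(-38101) = -47039*1/4752 + 31688*(-1/38101) = -47039/4752 - 31688/38101 = -1942814315/181055952 ≈ -10.730)
-t = -1*(-1942814315/181055952) = 1942814315/181055952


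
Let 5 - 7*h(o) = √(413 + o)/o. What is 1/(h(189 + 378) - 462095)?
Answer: -7427911491/3432395454782579 + 567*√5/34323954547825790 ≈ -2.1641e-6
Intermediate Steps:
h(o) = 5/7 - √(413 + o)/(7*o)
1/(h(189 + 378) - 462095) = 1/((-√(413 + (189 + 378)) + 5*(189 + 378))/(7*(189 + 378)) - 462095) = 1/((⅐)*(-√(413 + 567) + 5*567)/567 - 462095) = 1/((⅐)*(1/567)*(-√980 + 2835) - 462095) = 1/((⅐)*(1/567)*(-14*√5 + 2835) - 462095) = 1/((⅐)*(1/567)*(2835 - 14*√5) - 462095) = 1/((5/7 - 2*√5/567) - 462095) = 1/(-3234660/7 - 2*√5/567)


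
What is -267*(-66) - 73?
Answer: 17549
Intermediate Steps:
-267*(-66) - 73 = 17622 - 73 = 17549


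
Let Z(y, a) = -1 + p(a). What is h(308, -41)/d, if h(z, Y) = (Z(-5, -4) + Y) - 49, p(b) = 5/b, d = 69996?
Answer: -123/93328 ≈ -0.0013179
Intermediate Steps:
Z(y, a) = -1 + 5/a
h(z, Y) = -205/4 + Y (h(z, Y) = ((5 - 1*(-4))/(-4) + Y) - 49 = (-(5 + 4)/4 + Y) - 49 = (-¼*9 + Y) - 49 = (-9/4 + Y) - 49 = -205/4 + Y)
h(308, -41)/d = (-205/4 - 41)/69996 = -369/4*1/69996 = -123/93328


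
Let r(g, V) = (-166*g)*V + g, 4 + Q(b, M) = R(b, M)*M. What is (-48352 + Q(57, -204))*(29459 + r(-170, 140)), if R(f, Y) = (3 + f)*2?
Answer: -289893762404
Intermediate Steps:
R(f, Y) = 6 + 2*f
Q(b, M) = -4 + M*(6 + 2*b) (Q(b, M) = -4 + (6 + 2*b)*M = -4 + M*(6 + 2*b))
r(g, V) = g - 166*V*g (r(g, V) = -166*V*g + g = g - 166*V*g)
(-48352 + Q(57, -204))*(29459 + r(-170, 140)) = (-48352 + (-4 + 2*(-204)*(3 + 57)))*(29459 - 170*(1 - 166*140)) = (-48352 + (-4 + 2*(-204)*60))*(29459 - 170*(1 - 23240)) = (-48352 + (-4 - 24480))*(29459 - 170*(-23239)) = (-48352 - 24484)*(29459 + 3950630) = -72836*3980089 = -289893762404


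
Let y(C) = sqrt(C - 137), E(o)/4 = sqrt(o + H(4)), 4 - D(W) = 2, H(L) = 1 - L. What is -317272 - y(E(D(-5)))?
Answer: -317272 - sqrt(-137 + 4*I) ≈ -3.1727e+5 - 11.706*I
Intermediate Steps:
D(W) = 2 (D(W) = 4 - 1*2 = 4 - 2 = 2)
E(o) = 4*sqrt(-3 + o) (E(o) = 4*sqrt(o + (1 - 1*4)) = 4*sqrt(o + (1 - 4)) = 4*sqrt(o - 3) = 4*sqrt(-3 + o))
y(C) = sqrt(-137 + C)
-317272 - y(E(D(-5))) = -317272 - sqrt(-137 + 4*sqrt(-3 + 2)) = -317272 - sqrt(-137 + 4*sqrt(-1)) = -317272 - sqrt(-137 + 4*I)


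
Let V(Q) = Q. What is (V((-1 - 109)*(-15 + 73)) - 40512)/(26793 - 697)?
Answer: -11723/6524 ≈ -1.7969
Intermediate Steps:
(V((-1 - 109)*(-15 + 73)) - 40512)/(26793 - 697) = ((-1 - 109)*(-15 + 73) - 40512)/(26793 - 697) = (-110*58 - 40512)/26096 = (-6380 - 40512)*(1/26096) = -46892*1/26096 = -11723/6524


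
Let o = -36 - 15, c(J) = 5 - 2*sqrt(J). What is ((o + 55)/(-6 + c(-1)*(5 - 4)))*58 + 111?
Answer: 323/5 + 464*I/5 ≈ 64.6 + 92.8*I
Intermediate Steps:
c(J) = 5 - 2*sqrt(J)
o = -51
((o + 55)/(-6 + c(-1)*(5 - 4)))*58 + 111 = ((-51 + 55)/(-6 + (5 - 2*I)*(5 - 4)))*58 + 111 = (4/(-6 + (5 - 2*I)*1))*58 + 111 = (4/(-6 + (5 - 2*I)))*58 + 111 = (4/(-1 - 2*I))*58 + 111 = (4*((-1 + 2*I)/5))*58 + 111 = (4*(-1 + 2*I)/5)*58 + 111 = 232*(-1 + 2*I)/5 + 111 = 111 + 232*(-1 + 2*I)/5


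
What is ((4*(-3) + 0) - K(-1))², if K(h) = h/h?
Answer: 169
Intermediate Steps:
K(h) = 1
((4*(-3) + 0) - K(-1))² = ((4*(-3) + 0) - 1*1)² = ((-12 + 0) - 1)² = (-12 - 1)² = (-13)² = 169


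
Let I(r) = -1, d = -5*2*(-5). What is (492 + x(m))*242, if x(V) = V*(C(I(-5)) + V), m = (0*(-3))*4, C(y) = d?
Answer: 119064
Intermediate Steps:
d = 50 (d = -10*(-5) = 50)
C(y) = 50
m = 0 (m = 0*4 = 0)
x(V) = V*(50 + V)
(492 + x(m))*242 = (492 + 0*(50 + 0))*242 = (492 + 0*50)*242 = (492 + 0)*242 = 492*242 = 119064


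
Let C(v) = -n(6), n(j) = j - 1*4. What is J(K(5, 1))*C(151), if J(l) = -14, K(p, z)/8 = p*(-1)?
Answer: 28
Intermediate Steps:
n(j) = -4 + j (n(j) = j - 4 = -4 + j)
K(p, z) = -8*p (K(p, z) = 8*(p*(-1)) = 8*(-p) = -8*p)
C(v) = -2 (C(v) = -(-4 + 6) = -1*2 = -2)
J(K(5, 1))*C(151) = -14*(-2) = 28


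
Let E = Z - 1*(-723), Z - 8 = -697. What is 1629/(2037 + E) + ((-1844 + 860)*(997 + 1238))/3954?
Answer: -758030829/1364789 ≈ -555.42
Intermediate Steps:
Z = -689 (Z = 8 - 697 = -689)
E = 34 (E = -689 - 1*(-723) = -689 + 723 = 34)
1629/(2037 + E) + ((-1844 + 860)*(997 + 1238))/3954 = 1629/(2037 + 34) + ((-1844 + 860)*(997 + 1238))/3954 = 1629/2071 - 984*2235*(1/3954) = 1629*(1/2071) - 2199240*1/3954 = 1629/2071 - 366540/659 = -758030829/1364789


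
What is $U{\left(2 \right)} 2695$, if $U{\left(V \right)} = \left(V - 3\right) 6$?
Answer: $-16170$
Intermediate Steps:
$U{\left(V \right)} = -18 + 6 V$ ($U{\left(V \right)} = \left(-3 + V\right) 6 = -18 + 6 V$)
$U{\left(2 \right)} 2695 = \left(-18 + 6 \cdot 2\right) 2695 = \left(-18 + 12\right) 2695 = \left(-6\right) 2695 = -16170$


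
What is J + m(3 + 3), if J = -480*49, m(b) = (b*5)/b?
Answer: -23515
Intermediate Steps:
m(b) = 5 (m(b) = (5*b)/b = 5)
J = -23520
J + m(3 + 3) = -23520 + 5 = -23515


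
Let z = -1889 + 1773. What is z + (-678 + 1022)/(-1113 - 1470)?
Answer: -299972/2583 ≈ -116.13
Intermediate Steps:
z = -116
z + (-678 + 1022)/(-1113 - 1470) = -116 + (-678 + 1022)/(-1113 - 1470) = -116 + 344/(-2583) = -116 + 344*(-1/2583) = -116 - 344/2583 = -299972/2583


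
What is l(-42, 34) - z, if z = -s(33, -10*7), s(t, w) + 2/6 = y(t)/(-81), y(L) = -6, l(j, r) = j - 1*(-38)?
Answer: -115/27 ≈ -4.2593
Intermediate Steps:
l(j, r) = 38 + j (l(j, r) = j + 38 = 38 + j)
s(t, w) = -7/27 (s(t, w) = -⅓ - 6/(-81) = -⅓ - 6*(-1/81) = -⅓ + 2/27 = -7/27)
z = 7/27 (z = -1*(-7/27) = 7/27 ≈ 0.25926)
l(-42, 34) - z = (38 - 42) - 1*7/27 = -4 - 7/27 = -115/27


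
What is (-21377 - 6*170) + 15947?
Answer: -6450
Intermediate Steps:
(-21377 - 6*170) + 15947 = (-21377 - 1020) + 15947 = -22397 + 15947 = -6450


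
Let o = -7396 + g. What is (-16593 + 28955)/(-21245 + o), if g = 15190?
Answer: -12362/13451 ≈ -0.91904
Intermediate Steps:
o = 7794 (o = -7396 + 15190 = 7794)
(-16593 + 28955)/(-21245 + o) = (-16593 + 28955)/(-21245 + 7794) = 12362/(-13451) = 12362*(-1/13451) = -12362/13451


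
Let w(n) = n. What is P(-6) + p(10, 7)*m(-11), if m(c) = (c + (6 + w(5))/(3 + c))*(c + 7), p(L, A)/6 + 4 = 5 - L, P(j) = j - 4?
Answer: -2683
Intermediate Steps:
P(j) = -4 + j
p(L, A) = 6 - 6*L (p(L, A) = -24 + 6*(5 - L) = -24 + (30 - 6*L) = 6 - 6*L)
m(c) = (7 + c)*(c + 11/(3 + c)) (m(c) = (c + (6 + 5)/(3 + c))*(c + 7) = (c + 11/(3 + c))*(7 + c) = (7 + c)*(c + 11/(3 + c)))
P(-6) + p(10, 7)*m(-11) = (-4 - 6) + (6 - 6*10)*((77 + (-11)³ + 10*(-11)² + 32*(-11))/(3 - 11)) = -10 + (6 - 60)*((77 - 1331 + 10*121 - 352)/(-8)) = -10 - (-27)*(77 - 1331 + 1210 - 352)/4 = -10 - (-27)*(-396)/4 = -10 - 54*99/2 = -10 - 2673 = -2683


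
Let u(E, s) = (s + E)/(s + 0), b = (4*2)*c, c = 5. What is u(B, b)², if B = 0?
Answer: 1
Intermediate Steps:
b = 40 (b = (4*2)*5 = 8*5 = 40)
u(E, s) = (E + s)/s
u(B, b)² = ((0 + 40)/40)² = ((1/40)*40)² = 1² = 1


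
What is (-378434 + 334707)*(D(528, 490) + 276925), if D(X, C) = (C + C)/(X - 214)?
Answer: -1901150043805/157 ≈ -1.2109e+10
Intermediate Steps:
D(X, C) = 2*C/(-214 + X) (D(X, C) = (2*C)/(-214 + X) = 2*C/(-214 + X))
(-378434 + 334707)*(D(528, 490) + 276925) = (-378434 + 334707)*(2*490/(-214 + 528) + 276925) = -43727*(2*490/314 + 276925) = -43727*(2*490*(1/314) + 276925) = -43727*(490/157 + 276925) = -43727*43477715/157 = -1901150043805/157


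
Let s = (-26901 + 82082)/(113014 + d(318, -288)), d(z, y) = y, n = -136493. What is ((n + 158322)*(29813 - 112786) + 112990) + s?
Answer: -204158580128021/112726 ≈ -1.8111e+9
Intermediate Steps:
s = 55181/112726 (s = (-26901 + 82082)/(113014 - 288) = 55181/112726 ≈ 0.48951)
((n + 158322)*(29813 - 112786) + 112990) + s = ((-136493 + 158322)*(29813 - 112786) + 112990) + 55181/112726 = (21829*(-82973) + 112990) + 55181/112726 = (-1811217617 + 112990) + 55181/112726 = -1811104627 + 55181/112726 = -204158580128021/112726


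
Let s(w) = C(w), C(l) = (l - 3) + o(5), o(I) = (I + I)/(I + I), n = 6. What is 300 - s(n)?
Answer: 296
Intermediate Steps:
o(I) = 1 (o(I) = (2*I)/((2*I)) = (2*I)*(1/(2*I)) = 1)
C(l) = -2 + l (C(l) = (l - 3) + 1 = (-3 + l) + 1 = -2 + l)
s(w) = -2 + w
300 - s(n) = 300 - (-2 + 6) = 300 - 1*4 = 300 - 4 = 296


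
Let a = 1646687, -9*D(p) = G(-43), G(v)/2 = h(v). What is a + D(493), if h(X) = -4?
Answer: 14820191/9 ≈ 1.6467e+6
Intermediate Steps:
G(v) = -8 (G(v) = 2*(-4) = -8)
D(p) = 8/9 (D(p) = -⅑*(-8) = 8/9)
a + D(493) = 1646687 + 8/9 = 14820191/9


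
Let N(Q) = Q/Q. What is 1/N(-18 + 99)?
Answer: 1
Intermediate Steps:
N(Q) = 1
1/N(-18 + 99) = 1/1 = 1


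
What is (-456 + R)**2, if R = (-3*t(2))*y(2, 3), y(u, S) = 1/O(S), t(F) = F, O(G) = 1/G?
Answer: 224676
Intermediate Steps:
y(u, S) = S (y(u, S) = 1/(1/S) = S)
R = -18 (R = -3*2*3 = -6*3 = -18)
(-456 + R)**2 = (-456 - 18)**2 = (-474)**2 = 224676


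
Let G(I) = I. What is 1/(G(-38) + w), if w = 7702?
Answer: 1/7664 ≈ 0.00013048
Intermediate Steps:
1/(G(-38) + w) = 1/(-38 + 7702) = 1/7664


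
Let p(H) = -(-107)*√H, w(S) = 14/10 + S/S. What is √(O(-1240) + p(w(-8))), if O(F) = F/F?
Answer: √(25 + 1070*√15)/5 ≈ 12.914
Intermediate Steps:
w(S) = 12/5 (w(S) = 14*(⅒) + 1 = 7/5 + 1 = 12/5)
O(F) = 1
p(H) = 107*√H
√(O(-1240) + p(w(-8))) = √(1 + 107*√(12/5)) = √(1 + 107*(2*√15/5)) = √(1 + 214*√15/5)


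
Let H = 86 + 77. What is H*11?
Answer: 1793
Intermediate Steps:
H = 163
H*11 = 163*11 = 1793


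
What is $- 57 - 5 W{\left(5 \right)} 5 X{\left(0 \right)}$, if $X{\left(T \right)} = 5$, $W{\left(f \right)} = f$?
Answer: $35625$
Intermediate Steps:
$- 57 - 5 W{\left(5 \right)} 5 X{\left(0 \right)} = - 57 - 5 \cdot 5 \cdot 5 \cdot 5 = - 57 \left(-5\right) 25 \cdot 5 = - 57 \left(\left(-125\right) 5\right) = \left(-57\right) \left(-625\right) = 35625$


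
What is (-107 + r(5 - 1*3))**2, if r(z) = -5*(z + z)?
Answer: 16129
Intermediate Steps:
r(z) = -10*z
(-107 + r(5 - 1*3))**2 = (-107 - 10*(5 - 1*3))**2 = (-107 - 10*(5 - 3))**2 = (-107 - 10*2)**2 = (-107 - 20)**2 = (-127)**2 = 16129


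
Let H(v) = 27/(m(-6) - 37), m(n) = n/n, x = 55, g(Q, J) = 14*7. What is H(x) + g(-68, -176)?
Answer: 389/4 ≈ 97.250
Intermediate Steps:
g(Q, J) = 98
m(n) = 1
H(v) = -3/4 (H(v) = 27/(1 - 37) = 27/(-36) = 27*(-1/36) = -3/4)
H(x) + g(-68, -176) = -3/4 + 98 = 389/4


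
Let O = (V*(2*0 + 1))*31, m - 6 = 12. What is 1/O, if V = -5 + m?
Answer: 1/403 ≈ 0.0024814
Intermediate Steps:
m = 18 (m = 6 + 12 = 18)
V = 13 (V = -5 + 18 = 13)
O = 403 (O = (13*(2*0 + 1))*31 = (13*(0 + 1))*31 = (13*1)*31 = 13*31 = 403)
1/O = 1/403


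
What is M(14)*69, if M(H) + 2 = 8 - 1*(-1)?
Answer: 483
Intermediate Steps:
M(H) = 7 (M(H) = -2 + (8 - 1*(-1)) = -2 + (8 + 1) = -2 + 9 = 7)
M(14)*69 = 7*69 = 483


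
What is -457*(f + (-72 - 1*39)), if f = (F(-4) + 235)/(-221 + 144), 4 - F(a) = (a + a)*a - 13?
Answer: 364229/7 ≈ 52033.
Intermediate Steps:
F(a) = 17 - 2*a² (F(a) = 4 - ((a + a)*a - 13) = 4 - ((2*a)*a - 13) = 4 - (2*a² - 13) = 4 - (-13 + 2*a²) = 4 + (13 - 2*a²) = 17 - 2*a²)
f = -20/7 (f = ((17 - 2*(-4)²) + 235)/(-221 + 144) = ((17 - 2*16) + 235)/(-77) = ((17 - 32) + 235)*(-1/77) = (-15 + 235)*(-1/77) = 220*(-1/77) = -20/7 ≈ -2.8571)
-457*(f + (-72 - 1*39)) = -457*(-20/7 + (-72 - 1*39)) = -457*(-20/7 + (-72 - 39)) = -457*(-20/7 - 111) = -457*(-797/7) = 364229/7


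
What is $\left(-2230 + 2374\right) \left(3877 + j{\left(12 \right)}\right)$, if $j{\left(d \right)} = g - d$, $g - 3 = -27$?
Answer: $553104$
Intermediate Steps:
$g = -24$ ($g = 3 - 27 = -24$)
$j{\left(d \right)} = -24 - d$
$\left(-2230 + 2374\right) \left(3877 + j{\left(12 \right)}\right) = \left(-2230 + 2374\right) \left(3877 - 36\right) = 144 \left(3877 - 36\right) = 144 \cdot 3841 = 553104$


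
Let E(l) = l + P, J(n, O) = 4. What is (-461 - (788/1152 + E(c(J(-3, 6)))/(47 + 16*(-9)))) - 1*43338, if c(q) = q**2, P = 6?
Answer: -1223581637/27936 ≈ -43799.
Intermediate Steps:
E(l) = 6 + l (E(l) = l + 6 = 6 + l)
(-461 - (788/1152 + E(c(J(-3, 6)))/(47 + 16*(-9)))) - 1*43338 = (-461 - (788/1152 + (6 + 4**2)/(47 + 16*(-9)))) - 1*43338 = (-461 - (788*(1/1152) + (6 + 16)/(47 - 144))) - 43338 = (-461 - (197/288 + 22/(-97))) - 43338 = (-461 - (197/288 + 22*(-1/97))) - 43338 = (-461 - (197/288 - 22/97)) - 43338 = (-461 - 1*12773/27936) - 43338 = (-461 - 12773/27936) - 43338 = -12891269/27936 - 43338 = -1223581637/27936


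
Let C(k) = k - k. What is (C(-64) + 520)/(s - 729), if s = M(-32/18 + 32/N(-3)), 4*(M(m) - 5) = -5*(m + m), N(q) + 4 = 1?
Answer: -1170/1559 ≈ -0.75048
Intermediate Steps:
N(q) = -3 (N(q) = -4 + 1 = -3)
C(k) = 0
M(m) = 5 - 5*m/2 (M(m) = 5 + (-5*(m + m))/4 = 5 + (-10*m)/4 = 5 - 5*m/2)
s = 325/9 (s = 5 - 5*(-32/18 + 32/(-3))/2 = 5 - 5*(-32*1/18 + 32*(-⅓))/2 = 5 - 5*(-16/9 - 32/3)/2 = 5 - 5/2*(-112/9) = 5 + 280/9 = 325/9 ≈ 36.111)
(C(-64) + 520)/(s - 729) = (0 + 520)/(325/9 - 729) = 520/(-6236/9) = 520*(-9/6236) = -1170/1559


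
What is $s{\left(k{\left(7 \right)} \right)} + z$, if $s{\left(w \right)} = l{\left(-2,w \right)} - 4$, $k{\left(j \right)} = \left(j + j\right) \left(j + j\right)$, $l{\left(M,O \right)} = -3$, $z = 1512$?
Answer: $1505$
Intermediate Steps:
$k{\left(j \right)} = 4 j^{2}$ ($k{\left(j \right)} = 2 j 2 j = 4 j^{2}$)
$s{\left(w \right)} = -7$ ($s{\left(w \right)} = -3 - 4 = -7$)
$s{\left(k{\left(7 \right)} \right)} + z = -7 + 1512 = 1505$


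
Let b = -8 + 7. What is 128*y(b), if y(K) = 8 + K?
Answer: 896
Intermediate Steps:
b = -1
128*y(b) = 128*(8 - 1) = 128*7 = 896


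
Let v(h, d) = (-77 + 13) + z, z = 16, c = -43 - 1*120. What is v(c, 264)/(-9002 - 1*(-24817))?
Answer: -48/15815 ≈ -0.0030351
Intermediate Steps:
c = -163 (c = -43 - 120 = -163)
v(h, d) = -48 (v(h, d) = (-77 + 13) + 16 = -64 + 16 = -48)
v(c, 264)/(-9002 - 1*(-24817)) = -48/(-9002 - 1*(-24817)) = -48/(-9002 + 24817) = -48/15815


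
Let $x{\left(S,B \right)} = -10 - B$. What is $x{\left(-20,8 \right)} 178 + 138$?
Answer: $-3066$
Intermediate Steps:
$x{\left(-20,8 \right)} 178 + 138 = \left(-10 - 8\right) 178 + 138 = \left(-18\right) 178 + 138 = -3204 + 138 = -3066$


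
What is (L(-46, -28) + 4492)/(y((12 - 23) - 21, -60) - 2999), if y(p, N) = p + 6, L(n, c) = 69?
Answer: -4561/3025 ≈ -1.5078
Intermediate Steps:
y(p, N) = 6 + p
(L(-46, -28) + 4492)/(y((12 - 23) - 21, -60) - 2999) = (69 + 4492)/((6 + ((12 - 23) - 21)) - 2999) = 4561/((6 + (-11 - 21)) - 2999) = 4561/((6 - 32) - 2999) = 4561/(-26 - 2999) = 4561/(-3025) = 4561*(-1/3025) = -4561/3025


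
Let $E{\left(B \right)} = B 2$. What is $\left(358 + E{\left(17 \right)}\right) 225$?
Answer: $88200$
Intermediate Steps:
$E{\left(B \right)} = 2 B$
$\left(358 + E{\left(17 \right)}\right) 225 = \left(358 + 2 \cdot 17\right) 225 = \left(358 + 34\right) 225 = 392 \cdot 225 = 88200$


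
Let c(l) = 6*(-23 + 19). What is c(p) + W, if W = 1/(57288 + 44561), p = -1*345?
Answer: -2444375/101849 ≈ -24.000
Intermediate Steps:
p = -345
c(l) = -24 (c(l) = 6*(-4) = -24)
W = 1/101849 ≈ 9.8185e-6
c(p) + W = -24 + 1/101849 = -2444375/101849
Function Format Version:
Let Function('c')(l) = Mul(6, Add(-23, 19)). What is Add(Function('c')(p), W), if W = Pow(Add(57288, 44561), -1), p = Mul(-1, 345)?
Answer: Rational(-2444375, 101849) ≈ -24.000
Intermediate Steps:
p = -345
Function('c')(l) = -24 (Function('c')(l) = Mul(6, -4) = -24)
W = Rational(1, 101849) (W = Pow(101849, -1) = Rational(1, 101849) ≈ 9.8185e-6)
Add(Function('c')(p), W) = Add(-24, Rational(1, 101849)) = Rational(-2444375, 101849)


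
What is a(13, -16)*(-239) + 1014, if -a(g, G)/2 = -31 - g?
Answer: -20018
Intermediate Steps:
a(g, G) = 62 + 2*g (a(g, G) = -2*(-31 - g) = 62 + 2*g)
a(13, -16)*(-239) + 1014 = (62 + 2*13)*(-239) + 1014 = (62 + 26)*(-239) + 1014 = 88*(-239) + 1014 = -21032 + 1014 = -20018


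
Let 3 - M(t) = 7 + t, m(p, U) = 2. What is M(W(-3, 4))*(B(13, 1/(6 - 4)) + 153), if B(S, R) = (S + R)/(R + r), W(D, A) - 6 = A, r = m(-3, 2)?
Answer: -11088/5 ≈ -2217.6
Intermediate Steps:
r = 2
W(D, A) = 6 + A
M(t) = -4 - t (M(t) = 3 - (7 + t) = 3 + (-7 - t) = -4 - t)
B(S, R) = (R + S)/(2 + R) (B(S, R) = (S + R)/(R + 2) = (R + S)/(2 + R))
M(W(-3, 4))*(B(13, 1/(6 - 4)) + 153) = (-4 - (6 + 4))*((1/(6 - 4) + 13)/(2 + 1/(6 - 4)) + 153) = (-4 - 1*10)*((1/2 + 13)/(2 + 1/2) + 153) = (-4 - 10)*((½ + 13)/(2 + ½) + 153) = -14*((27/2)/(5/2) + 153) = -14*((⅖)*(27/2) + 153) = -14*(27/5 + 153) = -14*792/5 = -11088/5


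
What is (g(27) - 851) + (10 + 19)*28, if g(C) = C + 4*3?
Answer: 0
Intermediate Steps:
g(C) = 12 + C (g(C) = C + 12 = 12 + C)
(g(27) - 851) + (10 + 19)*28 = ((12 + 27) - 851) + (10 + 19)*28 = (39 - 851) + 29*28 = -812 + 812 = 0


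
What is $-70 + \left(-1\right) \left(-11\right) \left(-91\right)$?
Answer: $-1071$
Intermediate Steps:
$-70 + \left(-1\right) \left(-11\right) \left(-91\right) = -70 + 11 \left(-91\right) = -70 - 1001 = -1071$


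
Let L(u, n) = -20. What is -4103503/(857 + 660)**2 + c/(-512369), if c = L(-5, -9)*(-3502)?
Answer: -2263690010167/1179109143641 ≈ -1.9198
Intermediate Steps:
c = 70040 (c = -20*(-3502) = 70040)
-4103503/(857 + 660)**2 + c/(-512369) = -4103503/(857 + 660)**2 + 70040/(-512369) = -4103503/(1517**2) + 70040*(-1/512369) = -4103503/2301289 - 70040/512369 = -2263690010167/1179109143641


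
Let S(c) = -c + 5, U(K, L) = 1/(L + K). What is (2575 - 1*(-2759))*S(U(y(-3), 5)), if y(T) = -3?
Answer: 24003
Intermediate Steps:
U(K, L) = 1/(K + L)
S(c) = 5 - c
(2575 - 1*(-2759))*S(U(y(-3), 5)) = (2575 - 1*(-2759))*(5 - 1/(-3 + 5)) = (2575 + 2759)*(5 - 1/2) = 5334*(5 - 1*½) = 5334*(5 - ½) = 5334*(9/2) = 24003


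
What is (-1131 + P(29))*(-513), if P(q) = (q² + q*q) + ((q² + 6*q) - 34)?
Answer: -785916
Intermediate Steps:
P(q) = -34 + 3*q² + 6*q (P(q) = (q² + q²) + (-34 + q² + 6*q) = 2*q² + (-34 + q² + 6*q) = -34 + 3*q² + 6*q)
(-1131 + P(29))*(-513) = (-1131 + (-34 + 3*29² + 6*29))*(-513) = (-1131 + (-34 + 3*841 + 174))*(-513) = (-1131 + (-34 + 2523 + 174))*(-513) = (-1131 + 2663)*(-513) = 1532*(-513) = -785916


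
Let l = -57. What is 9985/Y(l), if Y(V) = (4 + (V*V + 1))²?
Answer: 9985/10588516 ≈ 0.00094300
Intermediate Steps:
Y(V) = (5 + V²)² (Y(V) = (4 + (V² + 1))² = (4 + (1 + V²))² = (5 + V²)²)
9985/Y(l) = 9985/((5 + (-57)²)²) = 9985/((5 + 3249)²) = 9985/(3254²) = 9985/10588516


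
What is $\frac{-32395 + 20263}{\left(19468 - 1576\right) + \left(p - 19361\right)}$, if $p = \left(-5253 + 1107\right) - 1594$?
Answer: $\frac{1348}{801} \approx 1.6829$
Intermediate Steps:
$p = -5740$ ($p = -4146 - 1594 = -5740$)
$\frac{-32395 + 20263}{\left(19468 - 1576\right) + \left(p - 19361\right)} = \frac{-32395 + 20263}{\left(19468 - 1576\right) - 25101} = - \frac{12132}{\left(19468 - 1576\right) - 25101} = - \frac{12132}{17892 - 25101} = - \frac{12132}{-7209} = \left(-12132\right) \left(- \frac{1}{7209}\right) = \frac{1348}{801}$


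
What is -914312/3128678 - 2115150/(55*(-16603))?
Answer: 82610079346/40814274941 ≈ 2.0240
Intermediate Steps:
-914312/3128678 - 2115150/(55*(-16603)) = -914312*1/3128678 - 2115150/(-913165) = -65308/223477 - 2115150*(-1/913165) = -65308/223477 + 423030/182633 = 82610079346/40814274941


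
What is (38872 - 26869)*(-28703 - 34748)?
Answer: -761602353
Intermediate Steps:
(38872 - 26869)*(-28703 - 34748) = 12003*(-63451) = -761602353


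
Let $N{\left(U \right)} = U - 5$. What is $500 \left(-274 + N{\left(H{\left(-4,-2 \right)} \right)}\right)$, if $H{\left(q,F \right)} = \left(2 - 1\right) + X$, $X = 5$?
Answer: $-136500$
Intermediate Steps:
$H{\left(q,F \right)} = 6$ ($H{\left(q,F \right)} = \left(2 - 1\right) + 5 = 1 + 5 = 6$)
$N{\left(U \right)} = -5 + U$ ($N{\left(U \right)} = U - 5 = -5 + U$)
$500 \left(-274 + N{\left(H{\left(-4,-2 \right)} \right)}\right) = 500 \left(-274 + \left(-5 + 6\right)\right) = 500 \left(-274 + 1\right) = 500 \left(-273\right) = -136500$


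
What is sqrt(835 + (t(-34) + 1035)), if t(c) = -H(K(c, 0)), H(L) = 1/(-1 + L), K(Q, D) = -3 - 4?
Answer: sqrt(29922)/4 ≈ 43.245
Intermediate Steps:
K(Q, D) = -7
t(c) = 1/8 (t(c) = -1/(-1 - 7) = -1/(-8) = -1*(-1/8) = 1/8)
sqrt(835 + (t(-34) + 1035)) = sqrt(835 + (1/8 + 1035)) = sqrt(835 + 8281/8) = sqrt(14961/8) = sqrt(29922)/4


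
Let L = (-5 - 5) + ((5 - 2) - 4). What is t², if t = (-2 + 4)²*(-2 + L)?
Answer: 2704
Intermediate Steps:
L = -11 (L = -10 + (3 - 4) = -10 - 1 = -11)
t = -52 (t = (-2 + 4)²*(-2 - 11) = 2²*(-13) = 4*(-13) = -52)
t² = (-52)² = 2704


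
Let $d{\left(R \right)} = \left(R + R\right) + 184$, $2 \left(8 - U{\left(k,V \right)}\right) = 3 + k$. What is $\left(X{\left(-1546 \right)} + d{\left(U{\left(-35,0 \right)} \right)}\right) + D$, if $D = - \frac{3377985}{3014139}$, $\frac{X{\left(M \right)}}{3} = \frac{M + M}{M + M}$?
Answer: $\frac{234981560}{1004713} \approx 233.88$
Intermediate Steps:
$U{\left(k,V \right)} = \frac{13}{2} - \frac{k}{2}$ ($U{\left(k,V \right)} = 8 - \frac{3 + k}{2} = 8 - \left(\frac{3}{2} + \frac{k}{2}\right) = \frac{13}{2} - \frac{k}{2}$)
$d{\left(R \right)} = 184 + 2 R$ ($d{\left(R \right)} = 2 R + 184 = 184 + 2 R$)
$X{\left(M \right)} = 3$ ($X{\left(M \right)} = 3 \frac{M + M}{M + M} = 3 \frac{2 M}{2 M} = 3 \cdot 2 M \frac{1}{2 M} = 3 \cdot 1 = 3$)
$D = - \frac{1125995}{1004713}$ ($D = \left(-3377985\right) \frac{1}{3014139} = - \frac{1125995}{1004713} \approx -1.1207$)
$\left(X{\left(-1546 \right)} + d{\left(U{\left(-35,0 \right)} \right)}\right) + D = \left(3 + \left(184 + 2 \left(\frac{13}{2} - - \frac{35}{2}\right)\right)\right) - \frac{1125995}{1004713} = \left(3 + \left(184 + 2 \left(\frac{13}{2} + \frac{35}{2}\right)\right)\right) - \frac{1125995}{1004713} = \left(3 + \left(184 + 2 \cdot 24\right)\right) - \frac{1125995}{1004713} = \left(3 + \left(184 + 48\right)\right) - \frac{1125995}{1004713} = \left(3 + 232\right) - \frac{1125995}{1004713} = 235 - \frac{1125995}{1004713} = \frac{234981560}{1004713}$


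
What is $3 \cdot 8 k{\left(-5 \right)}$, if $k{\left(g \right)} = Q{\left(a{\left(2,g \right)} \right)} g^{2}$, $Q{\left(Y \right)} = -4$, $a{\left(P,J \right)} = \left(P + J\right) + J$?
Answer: $-2400$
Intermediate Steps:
$a{\left(P,J \right)} = P + 2 J$ ($a{\left(P,J \right)} = \left(J + P\right) + J = P + 2 J$)
$k{\left(g \right)} = - 4 g^{2}$
$3 \cdot 8 k{\left(-5 \right)} = 3 \cdot 8 \left(- 4 \left(-5\right)^{2}\right) = 3 \cdot 8 \left(\left(-4\right) 25\right) = 3 \cdot 8 \left(-100\right) = 3 \left(-800\right) = -2400$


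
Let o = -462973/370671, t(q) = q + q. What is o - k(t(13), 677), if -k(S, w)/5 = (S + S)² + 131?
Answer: 39502244/2787 ≈ 14174.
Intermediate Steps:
t(q) = 2*q
k(S, w) = -655 - 20*S² (k(S, w) = -5*((S + S)² + 131) = -5*((2*S)² + 131) = -5*(4*S² + 131) = -5*(131 + 4*S²) = -655 - 20*S²)
o = -3481/2787 (o = -462973*1/370671 = -3481/2787 ≈ -1.2490)
o - k(t(13), 677) = -3481/2787 - (-655 - 20*(2*13)²) = -3481/2787 - (-655 - 20*26²) = -3481/2787 - (-655 - 20*676) = -3481/2787 - (-655 - 13520) = -3481/2787 - 1*(-14175) = -3481/2787 + 14175 = 39502244/2787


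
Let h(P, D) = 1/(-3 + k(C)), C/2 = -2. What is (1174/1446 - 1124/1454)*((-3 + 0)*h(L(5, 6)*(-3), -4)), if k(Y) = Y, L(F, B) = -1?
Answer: 20423/1226449 ≈ 0.016652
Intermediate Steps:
C = -4 (C = 2*(-2) = -4)
h(P, D) = -⅐ (h(P, D) = 1/(-3 - 4) = 1/(-7) = -⅐)
(1174/1446 - 1124/1454)*((-3 + 0)*h(L(5, 6)*(-3), -4)) = (1174/1446 - 1124/1454)*((-3 + 0)*(-⅐)) = (1174*(1/1446) - 1124*1/1454)*(-3*(-⅐)) = (587/723 - 562/727)*(3/7) = (20423/525621)*(3/7) = 20423/1226449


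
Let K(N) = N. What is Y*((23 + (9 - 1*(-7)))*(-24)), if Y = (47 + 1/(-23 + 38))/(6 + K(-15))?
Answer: 73424/15 ≈ 4894.9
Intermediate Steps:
Y = -706/135 (Y = (47 + 1/(-23 + 38))/(6 - 15) = (47 + 1/15)/(-9) = (47 + 1/15)*(-⅑) = (706/15)*(-⅑) = -706/135 ≈ -5.2296)
Y*((23 + (9 - 1*(-7)))*(-24)) = -706*(23 + (9 - 1*(-7)))*(-24)/135 = -706*(23 + (9 + 7))*(-24)/135 = -706*(23 + 16)*(-24)/135 = -9178*(-24)/45 = -706/135*(-936) = 73424/15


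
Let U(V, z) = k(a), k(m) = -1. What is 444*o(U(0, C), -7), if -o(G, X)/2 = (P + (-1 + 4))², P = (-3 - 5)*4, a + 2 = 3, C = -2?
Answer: -746808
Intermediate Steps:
a = 1 (a = -2 + 3 = 1)
P = -32 (P = -8*4 = -32)
U(V, z) = -1
o(G, X) = -1682 (o(G, X) = -2*(-32 + (-1 + 4))² = -2*(-32 + 3)² = -2*(-29)² = -2*841 = -1682)
444*o(U(0, C), -7) = 444*(-1682) = -746808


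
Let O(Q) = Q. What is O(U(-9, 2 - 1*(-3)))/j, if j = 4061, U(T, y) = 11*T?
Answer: -99/4061 ≈ -0.024378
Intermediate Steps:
O(U(-9, 2 - 1*(-3)))/j = (11*(-9))/4061 = -99*1/4061 = -99/4061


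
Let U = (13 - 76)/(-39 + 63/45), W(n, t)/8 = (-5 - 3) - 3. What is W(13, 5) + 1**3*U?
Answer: -16229/188 ≈ -86.324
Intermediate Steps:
W(n, t) = -88 (W(n, t) = 8*((-5 - 3) - 3) = 8*(-8 - 3) = 8*(-11) = -88)
U = 315/188 (U = -63/(-39 + 63*(1/45)) = -63/(-39 + 7/5) = -63/(-188/5) = -63*(-5/188) = 315/188 ≈ 1.6755)
W(13, 5) + 1**3*U = -88 + 1**3*(315/188) = -88 + 1*(315/188) = -88 + 315/188 = -16229/188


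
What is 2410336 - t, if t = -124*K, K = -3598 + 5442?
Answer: 2638992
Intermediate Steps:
K = 1844
t = -228656 (t = -124*1844 = -228656)
2410336 - t = 2410336 - 1*(-228656) = 2410336 + 228656 = 2638992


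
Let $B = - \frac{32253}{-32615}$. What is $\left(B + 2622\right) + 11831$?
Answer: $\frac{471416848}{32615} \approx 14454.0$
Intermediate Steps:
$B = \frac{32253}{32615}$ ($B = \left(-32253\right) \left(- \frac{1}{32615}\right) = \frac{32253}{32615} \approx 0.9889$)
$\left(B + 2622\right) + 11831 = \left(\frac{32253}{32615} + 2622\right) + 11831 = \frac{85548783}{32615} + 11831 = \frac{471416848}{32615}$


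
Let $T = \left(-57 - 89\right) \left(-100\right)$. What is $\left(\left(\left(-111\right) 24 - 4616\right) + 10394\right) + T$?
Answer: $17714$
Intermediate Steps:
$T = 14600$ ($T = \left(-146\right) \left(-100\right) = 14600$)
$\left(\left(\left(-111\right) 24 - 4616\right) + 10394\right) + T = \left(\left(\left(-111\right) 24 - 4616\right) + 10394\right) + 14600 = \left(\left(-2664 - 4616\right) + 10394\right) + 14600 = \left(-7280 + 10394\right) + 14600 = 3114 + 14600 = 17714$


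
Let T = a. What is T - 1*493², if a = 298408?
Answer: 55359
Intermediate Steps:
T = 298408
T - 1*493² = 298408 - 1*493² = 298408 - 1*243049 = 298408 - 243049 = 55359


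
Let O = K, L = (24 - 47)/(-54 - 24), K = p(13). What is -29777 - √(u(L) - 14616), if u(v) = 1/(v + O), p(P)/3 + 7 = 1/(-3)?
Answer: -29777 - I*√41893227438/1693 ≈ -29777.0 - 120.9*I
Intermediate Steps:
p(P) = -22 (p(P) = -21 + 3/(-3) = -21 + 3*(-⅓) = -21 - 1 = -22)
K = -22
L = 23/78 (L = -23/(-78) = -23*(-1/78) = 23/78 ≈ 0.29487)
O = -22
u(v) = 1/(-22 + v) (u(v) = 1/(v - 22) = 1/(-22 + v))
-29777 - √(u(L) - 14616) = -29777 - √(1/(-22 + 23/78) - 14616) = -29777 - √(1/(-1693/78) - 14616) = -29777 - √(-78/1693 - 14616) = -29777 - √(-24744966/1693) = -29777 - I*√41893227438/1693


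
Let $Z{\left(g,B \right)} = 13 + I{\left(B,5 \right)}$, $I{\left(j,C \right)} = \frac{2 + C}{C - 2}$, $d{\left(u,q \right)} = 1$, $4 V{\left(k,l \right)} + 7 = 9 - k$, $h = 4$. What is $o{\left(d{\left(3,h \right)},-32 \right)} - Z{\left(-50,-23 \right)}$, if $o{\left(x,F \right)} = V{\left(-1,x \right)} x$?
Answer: $- \frac{175}{12} \approx -14.583$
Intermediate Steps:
$V{\left(k,l \right)} = \frac{1}{2} - \frac{k}{4}$ ($V{\left(k,l \right)} = - \frac{7}{4} + \frac{9 - k}{4} = - \frac{7}{4} - \left(- \frac{9}{4} + \frac{k}{4}\right) = \frac{1}{2} - \frac{k}{4}$)
$I{\left(j,C \right)} = \frac{2 + C}{-2 + C}$
$o{\left(x,F \right)} = \frac{3 x}{4}$ ($o{\left(x,F \right)} = \left(\frac{1}{2} - - \frac{1}{4}\right) x = \left(\frac{1}{2} + \frac{1}{4}\right) x = \frac{3 x}{4}$)
$Z{\left(g,B \right)} = \frac{46}{3}$ ($Z{\left(g,B \right)} = 13 + \frac{2 + 5}{-2 + 5} = 13 + \frac{1}{3} \cdot 7 = 13 + \frac{7}{3} = \frac{46}{3}$)
$o{\left(d{\left(3,h \right)},-32 \right)} - Z{\left(-50,-23 \right)} = \frac{3}{4} \cdot 1 - \frac{46}{3} = \frac{3}{4} - \frac{46}{3} = - \frac{175}{12}$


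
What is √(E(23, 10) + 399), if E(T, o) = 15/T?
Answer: 2*√52854/23 ≈ 19.991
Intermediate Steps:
√(E(23, 10) + 399) = √(15/23 + 399) = √(9192/23) = 2*√52854/23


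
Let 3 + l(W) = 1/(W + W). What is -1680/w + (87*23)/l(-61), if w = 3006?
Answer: -122407882/183867 ≈ -665.74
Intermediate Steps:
l(W) = -3 + 1/(2*W) (l(W) = -3 + 1/(W + W) = -3 + 1/(2*W))
-1680/w + (87*23)/l(-61) = -1680/3006 + (87*23)/(-3 + (½)/(-61)) = -1680*1/3006 + 2001/(-3 + (½)*(-1/61)) = -280/501 + 2001/(-3 - 1/122) = -280/501 + 2001/(-367/122) = -280/501 + 2001*(-122/367) = -280/501 - 244122/367 = -122407882/183867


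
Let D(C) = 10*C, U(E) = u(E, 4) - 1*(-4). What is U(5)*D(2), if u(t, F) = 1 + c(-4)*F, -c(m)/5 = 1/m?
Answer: 200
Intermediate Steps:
c(m) = -5/m
u(t, F) = 1 + 5*F/4 (u(t, F) = 1 + (-5/(-4))*F = 1 + (-5*(-¼))*F = 1 + 5*F/4)
U(E) = 10 (U(E) = (1 + (5/4)*4) - 1*(-4) = (1 + 5) + 4 = 6 + 4 = 10)
U(5)*D(2) = 10*(10*2) = 10*20 = 200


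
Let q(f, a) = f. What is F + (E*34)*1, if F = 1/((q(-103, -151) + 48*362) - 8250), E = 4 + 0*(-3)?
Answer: 1227129/9023 ≈ 136.00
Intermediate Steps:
E = 4 (E = 4 + 0 = 4)
F = 1/9023 (F = 1/((-103 + 48*362) - 8250) = 1/((-103 + 17376) - 8250) = 1/(17273 - 8250) = 1/9023 ≈ 0.00011083)
F + (E*34)*1 = 1/9023 + (4*34)*1 = 1/9023 + 136*1 = 1/9023 + 136 = 1227129/9023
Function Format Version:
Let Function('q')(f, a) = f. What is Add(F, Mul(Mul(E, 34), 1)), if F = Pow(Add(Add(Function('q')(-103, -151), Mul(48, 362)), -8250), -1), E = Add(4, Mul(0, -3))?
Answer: Rational(1227129, 9023) ≈ 136.00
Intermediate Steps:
E = 4 (E = Add(4, 0) = 4)
F = Rational(1, 9023) (F = Pow(Add(Add(-103, Mul(48, 362)), -8250), -1) = Pow(Add(Add(-103, 17376), -8250), -1) = Pow(Add(17273, -8250), -1) = Pow(9023, -1) = Rational(1, 9023) ≈ 0.00011083)
Add(F, Mul(Mul(E, 34), 1)) = Add(Rational(1, 9023), Mul(Mul(4, 34), 1)) = Add(Rational(1, 9023), Mul(136, 1)) = Add(Rational(1, 9023), 136) = Rational(1227129, 9023)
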